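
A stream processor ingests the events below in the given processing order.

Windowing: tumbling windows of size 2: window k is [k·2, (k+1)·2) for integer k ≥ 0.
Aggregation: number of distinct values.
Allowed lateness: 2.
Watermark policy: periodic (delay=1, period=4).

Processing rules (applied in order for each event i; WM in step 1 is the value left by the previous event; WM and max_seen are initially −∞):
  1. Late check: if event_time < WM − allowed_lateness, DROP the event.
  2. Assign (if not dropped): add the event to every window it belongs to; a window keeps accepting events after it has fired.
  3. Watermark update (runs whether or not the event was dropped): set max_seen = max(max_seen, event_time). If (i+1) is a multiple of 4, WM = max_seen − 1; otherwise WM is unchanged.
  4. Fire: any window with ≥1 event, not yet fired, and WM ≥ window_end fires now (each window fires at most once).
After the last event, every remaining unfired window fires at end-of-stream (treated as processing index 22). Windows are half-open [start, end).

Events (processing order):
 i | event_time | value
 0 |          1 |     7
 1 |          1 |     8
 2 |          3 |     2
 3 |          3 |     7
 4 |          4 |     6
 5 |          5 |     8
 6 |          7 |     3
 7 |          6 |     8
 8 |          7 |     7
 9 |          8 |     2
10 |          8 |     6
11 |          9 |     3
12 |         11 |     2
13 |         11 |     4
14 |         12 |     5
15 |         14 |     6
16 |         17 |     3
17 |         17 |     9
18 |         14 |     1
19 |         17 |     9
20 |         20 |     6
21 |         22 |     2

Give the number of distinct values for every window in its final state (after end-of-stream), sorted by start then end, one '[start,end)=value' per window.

[0,2)=2 [2,4)=2 [4,6)=2 [6,8)=3 [8,10)=3 [10,12)=2 [12,14)=1 [14,16)=2 [16,18)=2 [20,22)=1 [22,24)=1

i=0 t=1 v=7: → [0,2); WM=−∞
i=1 t=1 v=8: → [0,2); WM=−∞
i=2 t=3 v=2: → [2,4); WM=−∞
i=3 t=3 v=7: → [2,4); WM=2; [0,2) fires=2
i=4 t=4 v=6: → [4,6); WM=2
i=5 t=5 v=8: → [4,6); WM=2
i=6 t=7 v=3: → [6,8); WM=2
i=7 t=6 v=8: → [6,8); WM=6; [2,4) fires=2 [4,6) fires=2
i=8 t=7 v=7: → [6,8); WM=6
i=9 t=8 v=2: → [8,10); WM=6
i=10 t=8 v=6: → [8,10); WM=6
i=11 t=9 v=3: → [8,10); WM=8; [6,8) fires=3
i=12 t=11 v=2: → [10,12); WM=8
i=13 t=11 v=4: → [10,12); WM=8
i=14 t=12 v=5: → [12,14); WM=8
i=15 t=14 v=6: → [14,16); WM=13; [8,10) fires=3 [10,12) fires=2
i=16 t=17 v=3: → [16,18); WM=13
i=17 t=17 v=9: → [16,18); WM=13
i=18 t=14 v=1: → [14,16); WM=13
i=19 t=17 v=9: → [16,18); WM=16; [12,14) fires=1 [14,16) fires=2
i=20 t=20 v=6: → [20,22); WM=16
i=21 t=22 v=2: → [22,24); WM=16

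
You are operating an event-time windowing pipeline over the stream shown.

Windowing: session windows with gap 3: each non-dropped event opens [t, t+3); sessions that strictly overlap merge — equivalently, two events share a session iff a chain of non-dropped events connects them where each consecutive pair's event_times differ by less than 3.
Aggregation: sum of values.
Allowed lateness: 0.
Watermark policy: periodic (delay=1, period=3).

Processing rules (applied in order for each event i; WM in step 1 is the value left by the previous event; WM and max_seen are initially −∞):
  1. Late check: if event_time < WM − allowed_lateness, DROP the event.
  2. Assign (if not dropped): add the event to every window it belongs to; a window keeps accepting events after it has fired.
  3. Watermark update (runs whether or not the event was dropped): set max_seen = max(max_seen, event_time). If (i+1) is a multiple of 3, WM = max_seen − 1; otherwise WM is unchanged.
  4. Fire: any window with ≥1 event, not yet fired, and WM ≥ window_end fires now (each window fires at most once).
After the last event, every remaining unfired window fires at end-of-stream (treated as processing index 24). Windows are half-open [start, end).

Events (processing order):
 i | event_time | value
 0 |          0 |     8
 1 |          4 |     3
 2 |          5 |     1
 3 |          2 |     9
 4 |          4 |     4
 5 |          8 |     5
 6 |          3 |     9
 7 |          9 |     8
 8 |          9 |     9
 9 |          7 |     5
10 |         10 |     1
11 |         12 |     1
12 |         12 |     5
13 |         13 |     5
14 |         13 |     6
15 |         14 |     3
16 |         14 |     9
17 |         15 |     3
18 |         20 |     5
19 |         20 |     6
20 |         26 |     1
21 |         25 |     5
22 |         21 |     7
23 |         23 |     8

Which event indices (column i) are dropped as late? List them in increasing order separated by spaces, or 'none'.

i=0 t=0 v=8: → [0,3); WM=−∞
i=1 t=4 v=3: → [4,7); WM=−∞
i=2 t=5 v=1: → [4,8); WM=4
i=3 t=2 v=9: DROP (t<4-0); WM=4
i=4 t=4 v=4: → [4,8); WM=4
i=5 t=8 v=5: → [8,11); WM=7
i=6 t=3 v=9: DROP (t<7-0); WM=7
i=7 t=9 v=8: → [8,12); WM=7
i=8 t=9 v=9: → [8,12); WM=8
i=9 t=7 v=5: DROP (t<8-0); WM=8
i=10 t=10 v=1: → [8,13); WM=8
i=11 t=12 v=1: → [8,15); WM=11
i=12 t=12 v=5: → [8,15); WM=11
i=13 t=13 v=5: → [8,16); WM=11
i=14 t=13 v=6: → [8,16); WM=12
i=15 t=14 v=3: → [8,17); WM=12
i=16 t=14 v=9: → [8,17); WM=12
i=17 t=15 v=3: → [8,18); WM=14
i=18 t=20 v=5: → [20,23); WM=14
i=19 t=20 v=6: → [20,23); WM=14
i=20 t=26 v=1: → [26,29); WM=25
i=21 t=25 v=5: → [25,29); WM=25
i=22 t=21 v=7: DROP (t<25-0); WM=25
i=23 t=23 v=8: DROP (t<25-0); WM=25

3 6 9 22 23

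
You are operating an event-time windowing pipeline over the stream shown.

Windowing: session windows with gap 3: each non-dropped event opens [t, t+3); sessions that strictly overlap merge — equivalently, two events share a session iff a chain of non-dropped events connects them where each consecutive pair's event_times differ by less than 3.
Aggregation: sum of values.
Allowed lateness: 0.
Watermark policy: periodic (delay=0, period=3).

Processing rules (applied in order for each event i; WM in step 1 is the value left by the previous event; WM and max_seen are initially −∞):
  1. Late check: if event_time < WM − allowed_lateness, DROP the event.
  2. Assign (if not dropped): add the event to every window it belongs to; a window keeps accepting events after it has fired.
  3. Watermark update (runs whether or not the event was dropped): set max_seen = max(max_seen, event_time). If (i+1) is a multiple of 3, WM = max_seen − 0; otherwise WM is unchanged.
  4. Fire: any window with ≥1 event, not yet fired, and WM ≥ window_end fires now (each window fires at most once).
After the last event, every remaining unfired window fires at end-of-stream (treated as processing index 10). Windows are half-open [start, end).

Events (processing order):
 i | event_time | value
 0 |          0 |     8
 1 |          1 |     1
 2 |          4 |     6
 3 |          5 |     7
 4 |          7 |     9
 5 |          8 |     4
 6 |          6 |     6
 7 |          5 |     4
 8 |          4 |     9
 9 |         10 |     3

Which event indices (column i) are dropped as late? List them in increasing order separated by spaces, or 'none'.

i=0 t=0 v=8: → [0,3); WM=−∞
i=1 t=1 v=1: → [0,4); WM=−∞
i=2 t=4 v=6: → [4,7); WM=4
i=3 t=5 v=7: → [4,8); WM=4
i=4 t=7 v=9: → [4,10); WM=4
i=5 t=8 v=4: → [4,11); WM=8
i=6 t=6 v=6: DROP (t<8-0); WM=8
i=7 t=5 v=4: DROP (t<8-0); WM=8
i=8 t=4 v=9: DROP (t<8-0); WM=8
i=9 t=10 v=3: → [4,13); WM=8

6 7 8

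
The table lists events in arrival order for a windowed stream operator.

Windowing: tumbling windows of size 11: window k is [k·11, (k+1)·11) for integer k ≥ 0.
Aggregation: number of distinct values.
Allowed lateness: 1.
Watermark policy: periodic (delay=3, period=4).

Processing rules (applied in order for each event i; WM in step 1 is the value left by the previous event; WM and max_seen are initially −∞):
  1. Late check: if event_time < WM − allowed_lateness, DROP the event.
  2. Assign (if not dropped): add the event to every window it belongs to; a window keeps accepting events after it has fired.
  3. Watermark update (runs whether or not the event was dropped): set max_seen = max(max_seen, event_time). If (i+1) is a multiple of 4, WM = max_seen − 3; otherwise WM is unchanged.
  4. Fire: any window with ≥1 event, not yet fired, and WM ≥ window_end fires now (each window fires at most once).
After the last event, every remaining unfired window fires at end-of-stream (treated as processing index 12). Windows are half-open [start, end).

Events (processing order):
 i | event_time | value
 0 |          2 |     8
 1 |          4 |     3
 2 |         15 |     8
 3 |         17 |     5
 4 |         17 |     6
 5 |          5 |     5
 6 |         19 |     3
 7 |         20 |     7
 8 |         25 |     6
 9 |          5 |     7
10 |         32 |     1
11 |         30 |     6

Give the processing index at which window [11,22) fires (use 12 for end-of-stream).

11

i=0 t=2 v=8: → [0,11); WM=−∞
i=1 t=4 v=3: → [0,11); WM=−∞
i=2 t=15 v=8: → [11,22); WM=−∞
i=3 t=17 v=5: → [11,22); WM=14; [0,11) fires=2
i=4 t=17 v=6: → [11,22); WM=14
i=5 t=5 v=5: DROP (t<14-1); WM=14
i=6 t=19 v=3: → [11,22); WM=14
i=7 t=20 v=7: → [11,22); WM=17
i=8 t=25 v=6: → [22,33); WM=17
i=9 t=5 v=7: DROP (t<17-1); WM=17
i=10 t=32 v=1: → [22,33); WM=17
i=11 t=30 v=6: → [22,33); WM=29; [11,22) fires=5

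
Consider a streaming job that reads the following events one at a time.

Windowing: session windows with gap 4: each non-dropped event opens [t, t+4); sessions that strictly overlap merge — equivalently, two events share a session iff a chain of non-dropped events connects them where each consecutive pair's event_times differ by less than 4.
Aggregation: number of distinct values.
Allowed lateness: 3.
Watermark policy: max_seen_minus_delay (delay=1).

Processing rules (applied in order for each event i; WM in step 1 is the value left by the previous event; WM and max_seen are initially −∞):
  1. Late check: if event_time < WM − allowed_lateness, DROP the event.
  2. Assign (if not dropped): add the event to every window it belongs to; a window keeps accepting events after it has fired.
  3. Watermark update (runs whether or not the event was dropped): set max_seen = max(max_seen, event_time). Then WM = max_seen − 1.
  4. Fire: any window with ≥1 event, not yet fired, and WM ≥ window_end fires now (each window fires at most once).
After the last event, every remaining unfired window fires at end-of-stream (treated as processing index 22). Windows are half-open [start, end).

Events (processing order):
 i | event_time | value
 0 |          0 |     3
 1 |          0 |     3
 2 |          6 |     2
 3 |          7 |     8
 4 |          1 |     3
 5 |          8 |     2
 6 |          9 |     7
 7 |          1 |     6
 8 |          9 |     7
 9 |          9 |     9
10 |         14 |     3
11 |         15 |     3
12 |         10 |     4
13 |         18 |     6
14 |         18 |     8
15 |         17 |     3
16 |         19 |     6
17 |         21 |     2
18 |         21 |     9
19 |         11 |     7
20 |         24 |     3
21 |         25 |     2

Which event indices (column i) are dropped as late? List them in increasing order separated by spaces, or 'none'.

4 7 12 19

i=0 t=0 v=3: → [0,4); WM=-1
i=1 t=0 v=3: → [0,4); WM=-1
i=2 t=6 v=2: → [6,10); WM=5
i=3 t=7 v=8: → [6,11); WM=6
i=4 t=1 v=3: DROP (t<6-3); WM=6
i=5 t=8 v=2: → [6,12); WM=7
i=6 t=9 v=7: → [6,13); WM=8
i=7 t=1 v=6: DROP (t<8-3); WM=8
i=8 t=9 v=7: → [6,13); WM=8
i=9 t=9 v=9: → [6,13); WM=8
i=10 t=14 v=3: → [14,18); WM=13
i=11 t=15 v=3: → [14,19); WM=14
i=12 t=10 v=4: DROP (t<14-3); WM=14
i=13 t=18 v=6: → [14,22); WM=17
i=14 t=18 v=8: → [14,22); WM=17
i=15 t=17 v=3: → [14,22); WM=17
i=16 t=19 v=6: → [14,23); WM=18
i=17 t=21 v=2: → [14,25); WM=20
i=18 t=21 v=9: → [14,25); WM=20
i=19 t=11 v=7: DROP (t<20-3); WM=20
i=20 t=24 v=3: → [14,28); WM=23
i=21 t=25 v=2: → [14,29); WM=24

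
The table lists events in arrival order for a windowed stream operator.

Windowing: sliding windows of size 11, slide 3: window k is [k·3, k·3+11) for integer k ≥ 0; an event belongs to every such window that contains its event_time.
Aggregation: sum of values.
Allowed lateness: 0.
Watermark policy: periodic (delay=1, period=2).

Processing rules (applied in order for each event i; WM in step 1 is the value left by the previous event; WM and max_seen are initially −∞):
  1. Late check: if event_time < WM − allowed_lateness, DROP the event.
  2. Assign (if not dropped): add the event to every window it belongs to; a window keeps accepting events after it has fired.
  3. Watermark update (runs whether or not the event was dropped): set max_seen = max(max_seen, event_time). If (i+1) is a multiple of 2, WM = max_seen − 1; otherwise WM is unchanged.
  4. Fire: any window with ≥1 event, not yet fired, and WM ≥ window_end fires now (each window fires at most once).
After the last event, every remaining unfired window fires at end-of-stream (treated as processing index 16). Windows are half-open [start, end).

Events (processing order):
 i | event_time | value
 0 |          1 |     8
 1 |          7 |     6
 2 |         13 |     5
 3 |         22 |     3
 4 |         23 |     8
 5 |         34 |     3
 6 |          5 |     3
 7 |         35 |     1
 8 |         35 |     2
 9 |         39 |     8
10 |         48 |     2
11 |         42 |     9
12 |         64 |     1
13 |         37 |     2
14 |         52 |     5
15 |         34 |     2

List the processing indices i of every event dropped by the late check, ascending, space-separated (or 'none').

i=0 t=1 v=8: → [0,11); WM=−∞
i=1 t=7 v=6: → [6,17),[3,14),[0,11); WM=6
i=2 t=13 v=5: → [12,23),[9,20),[6,17),[3,14); WM=6
i=3 t=22 v=3: → [21,32),[18,29),[15,26),[12,23); WM=21; [0,11) fires=14 [3,14) fires=11 [6,17) fires=11 [9,20) fires=5
i=4 t=23 v=8: → [21,32),[18,29),[15,26); WM=21
i=5 t=34 v=3: → [33,44),[30,41),[27,38),[24,35); WM=33; [12,23) fires=8 [15,26) fires=11 [18,29) fires=11 [21,32) fires=11
i=6 t=5 v=3: DROP (t<33-0); WM=33
i=7 t=35 v=1: → [33,44),[30,41),[27,38); WM=34
i=8 t=35 v=2: → [33,44),[30,41),[27,38); WM=34
i=9 t=39 v=8: → [39,50),[36,47),[33,44),[30,41); WM=38; [24,35) fires=3 [27,38) fires=6
i=10 t=48 v=2: → [48,59),[45,56),[42,53),[39,50); WM=38
i=11 t=42 v=9: → [42,53),[39,50),[36,47),[33,44); WM=47; [30,41) fires=14 [33,44) fires=23 [36,47) fires=17
i=12 t=64 v=1: → [63,74),[60,71),[57,68),[54,65); WM=47
i=13 t=37 v=2: DROP (t<47-0); WM=63; [39,50) fires=19 [42,53) fires=11 [45,56) fires=2 [48,59) fires=2
i=14 t=52 v=5: DROP (t<63-0); WM=63
i=15 t=34 v=2: DROP (t<63-0); WM=63

6 13 14 15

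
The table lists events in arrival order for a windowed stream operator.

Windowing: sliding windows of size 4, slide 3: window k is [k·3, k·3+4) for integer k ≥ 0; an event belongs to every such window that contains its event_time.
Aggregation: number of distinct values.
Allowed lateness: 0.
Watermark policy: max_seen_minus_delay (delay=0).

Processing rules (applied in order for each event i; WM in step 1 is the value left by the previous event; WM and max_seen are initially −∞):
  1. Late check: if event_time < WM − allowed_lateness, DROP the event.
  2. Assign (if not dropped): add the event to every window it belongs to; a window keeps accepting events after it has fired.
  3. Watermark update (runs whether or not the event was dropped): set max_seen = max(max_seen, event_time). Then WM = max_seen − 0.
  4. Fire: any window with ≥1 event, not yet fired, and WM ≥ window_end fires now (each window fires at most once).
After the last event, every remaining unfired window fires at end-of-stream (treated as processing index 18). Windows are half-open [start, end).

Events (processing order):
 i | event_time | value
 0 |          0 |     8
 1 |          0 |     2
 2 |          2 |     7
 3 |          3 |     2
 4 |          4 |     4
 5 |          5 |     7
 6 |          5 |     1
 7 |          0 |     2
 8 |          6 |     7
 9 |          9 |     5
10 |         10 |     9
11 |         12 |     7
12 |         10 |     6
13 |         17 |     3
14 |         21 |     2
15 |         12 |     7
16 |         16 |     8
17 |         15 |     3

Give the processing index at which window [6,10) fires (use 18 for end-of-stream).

10

i=0 t=0 v=8: → [0,4); WM=0
i=1 t=0 v=2: → [0,4); WM=0
i=2 t=2 v=7: → [0,4); WM=2
i=3 t=3 v=2: → [3,7),[0,4); WM=3
i=4 t=4 v=4: → [3,7); WM=4; [0,4) fires=3
i=5 t=5 v=7: → [3,7); WM=5
i=6 t=5 v=1: → [3,7); WM=5
i=7 t=0 v=2: DROP (t<5-0); WM=5
i=8 t=6 v=7: → [6,10),[3,7); WM=6
i=9 t=9 v=5: → [9,13),[6,10); WM=9; [3,7) fires=4
i=10 t=10 v=9: → [9,13); WM=10; [6,10) fires=2
i=11 t=12 v=7: → [12,16),[9,13); WM=12
i=12 t=10 v=6: DROP (t<12-0); WM=12
i=13 t=17 v=3: → [15,19); WM=17; [9,13) fires=3 [12,16) fires=1
i=14 t=21 v=2: → [21,25),[18,22); WM=21; [15,19) fires=1
i=15 t=12 v=7: DROP (t<21-0); WM=21
i=16 t=16 v=8: DROP (t<21-0); WM=21
i=17 t=15 v=3: DROP (t<21-0); WM=21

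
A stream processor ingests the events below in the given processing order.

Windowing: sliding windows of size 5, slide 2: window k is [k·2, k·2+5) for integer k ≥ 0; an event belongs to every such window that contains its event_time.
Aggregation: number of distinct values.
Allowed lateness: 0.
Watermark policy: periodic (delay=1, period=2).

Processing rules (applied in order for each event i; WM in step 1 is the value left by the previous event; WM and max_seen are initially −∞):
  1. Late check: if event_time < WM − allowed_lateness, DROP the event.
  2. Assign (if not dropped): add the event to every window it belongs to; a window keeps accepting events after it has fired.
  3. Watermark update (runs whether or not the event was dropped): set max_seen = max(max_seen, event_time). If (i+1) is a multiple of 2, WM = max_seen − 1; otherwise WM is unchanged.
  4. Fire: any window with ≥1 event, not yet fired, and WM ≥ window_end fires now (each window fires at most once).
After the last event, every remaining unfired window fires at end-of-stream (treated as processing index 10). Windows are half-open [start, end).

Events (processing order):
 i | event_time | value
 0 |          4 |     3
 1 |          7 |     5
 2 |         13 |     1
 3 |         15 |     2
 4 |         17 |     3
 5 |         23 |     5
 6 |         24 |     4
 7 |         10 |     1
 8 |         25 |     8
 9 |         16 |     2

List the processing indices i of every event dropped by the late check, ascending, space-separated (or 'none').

i=0 t=4 v=3: → [4,9),[2,7),[0,5); WM=−∞
i=1 t=7 v=5: → [6,11),[4,9); WM=6; [0,5) fires=1
i=2 t=13 v=1: → [12,17),[10,15); WM=6
i=3 t=15 v=2: → [14,19),[12,17); WM=14; [2,7) fires=1 [4,9) fires=2 [6,11) fires=1
i=4 t=17 v=3: → [16,21),[14,19); WM=14
i=5 t=23 v=5: → [22,27),[20,25); WM=22; [10,15) fires=1 [12,17) fires=2 [14,19) fires=2 [16,21) fires=1
i=6 t=24 v=4: → [24,29),[22,27),[20,25); WM=22
i=7 t=10 v=1: DROP (t<22-0); WM=23
i=8 t=25 v=8: → [24,29),[22,27); WM=23
i=9 t=16 v=2: DROP (t<23-0); WM=24

7 9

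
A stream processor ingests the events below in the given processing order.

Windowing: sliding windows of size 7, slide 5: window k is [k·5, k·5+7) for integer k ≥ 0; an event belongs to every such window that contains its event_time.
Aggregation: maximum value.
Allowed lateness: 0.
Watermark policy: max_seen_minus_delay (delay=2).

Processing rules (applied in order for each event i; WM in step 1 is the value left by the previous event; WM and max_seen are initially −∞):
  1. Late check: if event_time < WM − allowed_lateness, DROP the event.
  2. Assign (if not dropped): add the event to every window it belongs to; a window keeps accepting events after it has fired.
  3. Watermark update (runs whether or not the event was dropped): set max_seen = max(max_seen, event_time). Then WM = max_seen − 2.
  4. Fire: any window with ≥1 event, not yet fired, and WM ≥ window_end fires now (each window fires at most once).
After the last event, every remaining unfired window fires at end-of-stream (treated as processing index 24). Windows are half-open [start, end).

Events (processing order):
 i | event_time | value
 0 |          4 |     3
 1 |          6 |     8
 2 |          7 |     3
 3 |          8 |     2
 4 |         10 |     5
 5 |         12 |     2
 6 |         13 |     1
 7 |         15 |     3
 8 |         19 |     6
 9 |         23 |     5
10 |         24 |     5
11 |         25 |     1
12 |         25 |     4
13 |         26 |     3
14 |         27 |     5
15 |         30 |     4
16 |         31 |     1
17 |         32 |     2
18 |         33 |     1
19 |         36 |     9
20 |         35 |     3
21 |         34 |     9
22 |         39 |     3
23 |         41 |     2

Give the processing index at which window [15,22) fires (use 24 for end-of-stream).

10

i=0 t=4 v=3: → [0,7); WM=2
i=1 t=6 v=8: → [5,12),[0,7); WM=4
i=2 t=7 v=3: → [5,12); WM=5
i=3 t=8 v=2: → [5,12); WM=6
i=4 t=10 v=5: → [10,17),[5,12); WM=8; [0,7) fires=8
i=5 t=12 v=2: → [10,17); WM=10
i=6 t=13 v=1: → [10,17); WM=11
i=7 t=15 v=3: → [15,22),[10,17); WM=13; [5,12) fires=8
i=8 t=19 v=6: → [15,22); WM=17; [10,17) fires=5
i=9 t=23 v=5: → [20,27); WM=21
i=10 t=24 v=5: → [20,27); WM=22; [15,22) fires=6
i=11 t=25 v=1: → [25,32),[20,27); WM=23
i=12 t=25 v=4: → [25,32),[20,27); WM=23
i=13 t=26 v=3: → [25,32),[20,27); WM=24
i=14 t=27 v=5: → [25,32); WM=25
i=15 t=30 v=4: → [30,37),[25,32); WM=28; [20,27) fires=5
i=16 t=31 v=1: → [30,37),[25,32); WM=29
i=17 t=32 v=2: → [30,37); WM=30
i=18 t=33 v=1: → [30,37); WM=31
i=19 t=36 v=9: → [35,42),[30,37); WM=34; [25,32) fires=5
i=20 t=35 v=3: → [35,42),[30,37); WM=34
i=21 t=34 v=9: → [30,37); WM=34
i=22 t=39 v=3: → [35,42); WM=37; [30,37) fires=9
i=23 t=41 v=2: → [40,47),[35,42); WM=39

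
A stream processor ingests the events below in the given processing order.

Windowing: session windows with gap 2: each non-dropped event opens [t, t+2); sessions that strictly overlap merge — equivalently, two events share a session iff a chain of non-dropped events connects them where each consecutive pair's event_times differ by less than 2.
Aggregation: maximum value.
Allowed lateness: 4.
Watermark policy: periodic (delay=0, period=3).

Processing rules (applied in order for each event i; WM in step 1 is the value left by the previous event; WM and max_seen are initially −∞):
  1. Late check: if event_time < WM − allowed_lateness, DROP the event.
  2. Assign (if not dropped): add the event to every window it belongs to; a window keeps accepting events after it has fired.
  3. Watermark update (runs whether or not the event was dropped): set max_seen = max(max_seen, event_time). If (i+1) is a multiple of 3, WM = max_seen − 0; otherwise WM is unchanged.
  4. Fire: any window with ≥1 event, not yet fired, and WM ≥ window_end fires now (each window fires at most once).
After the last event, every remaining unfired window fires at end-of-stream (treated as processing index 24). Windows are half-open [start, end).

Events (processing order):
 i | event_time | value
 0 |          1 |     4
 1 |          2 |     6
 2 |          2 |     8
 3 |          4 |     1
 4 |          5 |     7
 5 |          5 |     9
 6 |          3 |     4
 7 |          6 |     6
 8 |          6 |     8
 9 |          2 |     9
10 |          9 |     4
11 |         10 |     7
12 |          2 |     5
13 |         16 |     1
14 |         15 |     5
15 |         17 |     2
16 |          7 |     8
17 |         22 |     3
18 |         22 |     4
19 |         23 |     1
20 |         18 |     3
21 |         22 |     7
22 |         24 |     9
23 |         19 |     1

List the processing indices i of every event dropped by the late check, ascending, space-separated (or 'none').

12 16

i=0 t=1 v=4: → [1,3); WM=−∞
i=1 t=2 v=6: → [1,4); WM=−∞
i=2 t=2 v=8: → [1,4); WM=2
i=3 t=4 v=1: → [4,6); WM=2
i=4 t=5 v=7: → [4,7); WM=2
i=5 t=5 v=9: → [4,7); WM=5
i=6 t=3 v=4: → [1,7); WM=5
i=7 t=6 v=6: → [1,8); WM=5
i=8 t=6 v=8: → [1,8); WM=6
i=9 t=2 v=9: → [1,8); WM=6
i=10 t=9 v=4: → [9,11); WM=6
i=11 t=10 v=7: → [9,12); WM=10
i=12 t=2 v=5: DROP (t<10-4); WM=10
i=13 t=16 v=1: → [16,18); WM=10
i=14 t=15 v=5: → [15,18); WM=16
i=15 t=17 v=2: → [15,19); WM=16
i=16 t=7 v=8: DROP (t<16-4); WM=16
i=17 t=22 v=3: → [22,24); WM=22
i=18 t=22 v=4: → [22,24); WM=22
i=19 t=23 v=1: → [22,25); WM=22
i=20 t=18 v=3: → [15,20); WM=23
i=21 t=22 v=7: → [22,25); WM=23
i=22 t=24 v=9: → [22,26); WM=23
i=23 t=19 v=1: → [15,21); WM=24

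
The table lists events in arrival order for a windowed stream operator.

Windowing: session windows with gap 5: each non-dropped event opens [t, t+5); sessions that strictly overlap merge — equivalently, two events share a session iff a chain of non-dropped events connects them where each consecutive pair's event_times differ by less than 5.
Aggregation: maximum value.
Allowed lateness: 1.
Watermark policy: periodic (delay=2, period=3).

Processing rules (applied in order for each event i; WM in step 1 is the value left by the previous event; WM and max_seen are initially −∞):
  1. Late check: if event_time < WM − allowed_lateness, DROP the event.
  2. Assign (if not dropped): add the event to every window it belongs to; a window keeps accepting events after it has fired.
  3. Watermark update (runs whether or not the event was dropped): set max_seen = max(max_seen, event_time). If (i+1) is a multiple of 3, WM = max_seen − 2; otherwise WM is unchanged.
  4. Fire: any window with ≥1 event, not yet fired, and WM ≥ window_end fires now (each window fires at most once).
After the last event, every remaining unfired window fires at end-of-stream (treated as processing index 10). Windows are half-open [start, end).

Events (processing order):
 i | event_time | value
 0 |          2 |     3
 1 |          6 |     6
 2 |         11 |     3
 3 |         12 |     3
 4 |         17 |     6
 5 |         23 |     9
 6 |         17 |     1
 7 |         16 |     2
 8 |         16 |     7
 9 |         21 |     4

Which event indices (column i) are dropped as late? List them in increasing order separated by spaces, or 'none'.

i=0 t=2 v=3: → [2,7); WM=−∞
i=1 t=6 v=6: → [2,11); WM=−∞
i=2 t=11 v=3: → [11,16); WM=9
i=3 t=12 v=3: → [11,17); WM=9
i=4 t=17 v=6: → [17,22); WM=9
i=5 t=23 v=9: → [23,28); WM=21
i=6 t=17 v=1: DROP (t<21-1); WM=21
i=7 t=16 v=2: DROP (t<21-1); WM=21
i=8 t=16 v=7: DROP (t<21-1); WM=21
i=9 t=21 v=4: → [17,28); WM=21

6 7 8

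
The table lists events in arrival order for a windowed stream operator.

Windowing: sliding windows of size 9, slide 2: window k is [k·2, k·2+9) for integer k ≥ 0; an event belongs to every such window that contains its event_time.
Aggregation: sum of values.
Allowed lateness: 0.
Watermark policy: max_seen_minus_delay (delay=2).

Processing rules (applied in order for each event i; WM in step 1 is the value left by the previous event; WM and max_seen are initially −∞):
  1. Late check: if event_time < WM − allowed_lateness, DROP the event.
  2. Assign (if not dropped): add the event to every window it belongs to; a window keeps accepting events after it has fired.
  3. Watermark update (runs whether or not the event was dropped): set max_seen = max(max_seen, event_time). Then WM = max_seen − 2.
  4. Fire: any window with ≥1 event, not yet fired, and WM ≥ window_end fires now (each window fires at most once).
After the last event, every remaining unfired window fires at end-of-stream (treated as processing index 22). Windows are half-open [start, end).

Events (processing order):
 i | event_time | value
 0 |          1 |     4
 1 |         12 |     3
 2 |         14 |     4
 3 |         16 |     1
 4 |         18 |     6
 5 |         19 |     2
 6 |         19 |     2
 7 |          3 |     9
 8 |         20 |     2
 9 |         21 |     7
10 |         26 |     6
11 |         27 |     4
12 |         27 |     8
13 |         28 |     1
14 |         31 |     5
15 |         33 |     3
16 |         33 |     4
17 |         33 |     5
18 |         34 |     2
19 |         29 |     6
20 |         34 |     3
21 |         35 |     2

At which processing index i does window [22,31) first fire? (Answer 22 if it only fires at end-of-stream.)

i=0 t=1 v=4: → [0,9); WM=-1
i=1 t=12 v=3: → [12,21),[10,19),[8,17),[6,15),[4,13); WM=10; [0,9) fires=4
i=2 t=14 v=4: → [14,23),[12,21),[10,19),[8,17),[6,15); WM=12
i=3 t=16 v=1: → [16,25),[14,23),[12,21),[10,19),[8,17); WM=14; [4,13) fires=3
i=4 t=18 v=6: → [18,27),[16,25),[14,23),[12,21),[10,19); WM=16; [6,15) fires=7
i=5 t=19 v=2: → [18,27),[16,25),[14,23),[12,21); WM=17; [8,17) fires=8
i=6 t=19 v=2: → [18,27),[16,25),[14,23),[12,21); WM=17
i=7 t=3 v=9: DROP (t<17-0); WM=17
i=8 t=20 v=2: → [20,29),[18,27),[16,25),[14,23),[12,21); WM=18
i=9 t=21 v=7: → [20,29),[18,27),[16,25),[14,23); WM=19; [10,19) fires=14
i=10 t=26 v=6: → [26,35),[24,33),[22,31),[20,29),[18,27); WM=24; [12,21) fires=20 [14,23) fires=24
i=11 t=27 v=4: → [26,35),[24,33),[22,31),[20,29); WM=25; [16,25) fires=20
i=12 t=27 v=8: → [26,35),[24,33),[22,31),[20,29); WM=25
i=13 t=28 v=1: → [28,37),[26,35),[24,33),[22,31),[20,29); WM=26
i=14 t=31 v=5: → [30,39),[28,37),[26,35),[24,33); WM=29; [18,27) fires=25 [20,29) fires=28
i=15 t=33 v=3: → [32,41),[30,39),[28,37),[26,35); WM=31; [22,31) fires=19
i=16 t=33 v=4: → [32,41),[30,39),[28,37),[26,35); WM=31
i=17 t=33 v=5: → [32,41),[30,39),[28,37),[26,35); WM=31
i=18 t=34 v=2: → [34,43),[32,41),[30,39),[28,37),[26,35); WM=32
i=19 t=29 v=6: DROP (t<32-0); WM=32
i=20 t=34 v=3: → [34,43),[32,41),[30,39),[28,37),[26,35); WM=32
i=21 t=35 v=2: → [34,43),[32,41),[30,39),[28,37); WM=33; [24,33) fires=24

15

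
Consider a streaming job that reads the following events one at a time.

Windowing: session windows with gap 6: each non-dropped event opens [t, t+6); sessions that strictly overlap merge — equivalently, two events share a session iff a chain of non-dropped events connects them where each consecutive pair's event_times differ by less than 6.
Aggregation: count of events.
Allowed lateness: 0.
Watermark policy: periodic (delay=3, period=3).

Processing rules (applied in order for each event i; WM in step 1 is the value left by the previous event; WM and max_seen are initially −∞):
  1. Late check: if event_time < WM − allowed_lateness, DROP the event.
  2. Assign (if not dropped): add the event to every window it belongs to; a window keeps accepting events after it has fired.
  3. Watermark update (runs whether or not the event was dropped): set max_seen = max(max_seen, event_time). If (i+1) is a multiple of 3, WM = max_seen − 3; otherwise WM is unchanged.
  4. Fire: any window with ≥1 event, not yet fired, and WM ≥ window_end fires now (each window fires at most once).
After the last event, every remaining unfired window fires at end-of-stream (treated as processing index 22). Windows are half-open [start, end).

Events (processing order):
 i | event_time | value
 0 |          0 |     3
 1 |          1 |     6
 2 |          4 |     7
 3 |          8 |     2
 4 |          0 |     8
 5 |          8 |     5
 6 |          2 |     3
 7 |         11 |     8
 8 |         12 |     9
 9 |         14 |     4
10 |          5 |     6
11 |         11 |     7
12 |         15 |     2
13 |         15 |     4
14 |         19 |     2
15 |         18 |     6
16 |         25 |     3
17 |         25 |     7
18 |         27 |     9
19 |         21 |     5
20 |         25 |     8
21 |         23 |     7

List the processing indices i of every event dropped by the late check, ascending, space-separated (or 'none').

4 6 10 19 21

i=0 t=0 v=3: → [0,6); WM=−∞
i=1 t=1 v=6: → [0,7); WM=−∞
i=2 t=4 v=7: → [0,10); WM=1
i=3 t=8 v=2: → [0,14); WM=1
i=4 t=0 v=8: DROP (t<1-0); WM=1
i=5 t=8 v=5: → [0,14); WM=5
i=6 t=2 v=3: DROP (t<5-0); WM=5
i=7 t=11 v=8: → [0,17); WM=5
i=8 t=12 v=9: → [0,18); WM=9
i=9 t=14 v=4: → [0,20); WM=9
i=10 t=5 v=6: DROP (t<9-0); WM=9
i=11 t=11 v=7: → [0,20); WM=11
i=12 t=15 v=2: → [0,21); WM=11
i=13 t=15 v=4: → [0,21); WM=11
i=14 t=19 v=2: → [0,25); WM=16
i=15 t=18 v=6: → [0,25); WM=16
i=16 t=25 v=3: → [25,31); WM=16
i=17 t=25 v=7: → [25,31); WM=22
i=18 t=27 v=9: → [25,33); WM=22
i=19 t=21 v=5: DROP (t<22-0); WM=22
i=20 t=25 v=8: → [25,33); WM=24
i=21 t=23 v=7: DROP (t<24-0); WM=24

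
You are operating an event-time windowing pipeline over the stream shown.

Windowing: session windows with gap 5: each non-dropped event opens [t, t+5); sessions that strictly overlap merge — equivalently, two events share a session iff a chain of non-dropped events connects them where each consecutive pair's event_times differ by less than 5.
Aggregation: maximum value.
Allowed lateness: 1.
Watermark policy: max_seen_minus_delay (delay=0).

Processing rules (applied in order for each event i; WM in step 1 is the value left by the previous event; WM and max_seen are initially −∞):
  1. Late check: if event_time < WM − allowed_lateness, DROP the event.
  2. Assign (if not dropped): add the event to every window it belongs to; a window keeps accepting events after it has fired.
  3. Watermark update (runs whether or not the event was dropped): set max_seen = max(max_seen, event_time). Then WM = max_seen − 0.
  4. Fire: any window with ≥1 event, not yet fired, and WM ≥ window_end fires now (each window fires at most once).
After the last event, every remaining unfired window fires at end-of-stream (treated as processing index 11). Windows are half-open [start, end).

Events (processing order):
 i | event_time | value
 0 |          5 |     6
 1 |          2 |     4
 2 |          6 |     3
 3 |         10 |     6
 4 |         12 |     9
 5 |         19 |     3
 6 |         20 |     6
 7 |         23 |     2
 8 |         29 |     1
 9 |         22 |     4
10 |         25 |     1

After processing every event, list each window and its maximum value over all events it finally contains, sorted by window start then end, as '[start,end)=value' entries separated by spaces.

[5,17)=9 [19,28)=6 [29,34)=1

i=0 t=5 v=6: → [5,10); WM=5
i=1 t=2 v=4: DROP (t<5-1); WM=5
i=2 t=6 v=3: → [5,11); WM=6
i=3 t=10 v=6: → [5,15); WM=10
i=4 t=12 v=9: → [5,17); WM=12
i=5 t=19 v=3: → [19,24); WM=19
i=6 t=20 v=6: → [19,25); WM=20
i=7 t=23 v=2: → [19,28); WM=23
i=8 t=29 v=1: → [29,34); WM=29
i=9 t=22 v=4: DROP (t<29-1); WM=29
i=10 t=25 v=1: DROP (t<29-1); WM=29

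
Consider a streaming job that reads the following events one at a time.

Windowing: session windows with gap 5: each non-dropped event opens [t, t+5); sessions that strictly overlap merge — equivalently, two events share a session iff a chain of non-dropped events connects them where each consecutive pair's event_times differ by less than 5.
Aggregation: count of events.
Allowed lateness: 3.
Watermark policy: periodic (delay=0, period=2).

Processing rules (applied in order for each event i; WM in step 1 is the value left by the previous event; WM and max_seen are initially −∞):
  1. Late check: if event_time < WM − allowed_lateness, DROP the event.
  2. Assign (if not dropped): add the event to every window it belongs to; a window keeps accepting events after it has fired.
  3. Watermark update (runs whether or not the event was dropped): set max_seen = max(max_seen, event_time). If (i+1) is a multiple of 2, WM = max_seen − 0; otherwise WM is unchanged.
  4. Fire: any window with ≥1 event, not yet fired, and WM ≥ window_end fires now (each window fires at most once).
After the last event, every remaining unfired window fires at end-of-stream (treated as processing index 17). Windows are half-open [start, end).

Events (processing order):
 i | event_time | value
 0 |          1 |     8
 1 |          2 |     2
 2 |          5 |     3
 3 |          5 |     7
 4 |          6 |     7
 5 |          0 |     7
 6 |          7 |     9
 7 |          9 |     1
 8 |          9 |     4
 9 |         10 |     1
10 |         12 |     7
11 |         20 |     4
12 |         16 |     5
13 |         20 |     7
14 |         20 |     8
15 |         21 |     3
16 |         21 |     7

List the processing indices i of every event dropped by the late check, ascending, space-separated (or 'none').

5 12

i=0 t=1 v=8: → [1,6); WM=−∞
i=1 t=2 v=2: → [1,7); WM=2
i=2 t=5 v=3: → [1,10); WM=2
i=3 t=5 v=7: → [1,10); WM=5
i=4 t=6 v=7: → [1,11); WM=5
i=5 t=0 v=7: DROP (t<5-3); WM=6
i=6 t=7 v=9: → [1,12); WM=6
i=7 t=9 v=1: → [1,14); WM=9
i=8 t=9 v=4: → [1,14); WM=9
i=9 t=10 v=1: → [1,15); WM=10
i=10 t=12 v=7: → [1,17); WM=10
i=11 t=20 v=4: → [20,25); WM=20
i=12 t=16 v=5: DROP (t<20-3); WM=20
i=13 t=20 v=7: → [20,25); WM=20
i=14 t=20 v=8: → [20,25); WM=20
i=15 t=21 v=3: → [20,26); WM=21
i=16 t=21 v=7: → [20,26); WM=21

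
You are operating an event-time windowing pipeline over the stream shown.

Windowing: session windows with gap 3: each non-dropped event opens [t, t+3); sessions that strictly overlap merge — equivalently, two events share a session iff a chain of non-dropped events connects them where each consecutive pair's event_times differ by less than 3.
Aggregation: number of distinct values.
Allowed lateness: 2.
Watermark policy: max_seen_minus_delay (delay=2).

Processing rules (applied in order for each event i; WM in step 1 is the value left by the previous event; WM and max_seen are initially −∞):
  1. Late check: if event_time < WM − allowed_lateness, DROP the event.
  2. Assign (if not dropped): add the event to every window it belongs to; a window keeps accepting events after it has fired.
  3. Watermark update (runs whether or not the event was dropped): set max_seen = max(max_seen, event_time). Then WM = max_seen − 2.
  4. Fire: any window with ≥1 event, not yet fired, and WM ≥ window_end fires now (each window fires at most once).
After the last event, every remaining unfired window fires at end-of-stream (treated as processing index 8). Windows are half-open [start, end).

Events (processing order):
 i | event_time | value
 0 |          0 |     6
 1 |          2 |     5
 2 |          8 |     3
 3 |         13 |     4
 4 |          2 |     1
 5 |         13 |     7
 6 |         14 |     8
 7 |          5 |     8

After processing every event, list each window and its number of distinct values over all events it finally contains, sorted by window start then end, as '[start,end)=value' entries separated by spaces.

i=0 t=0 v=6: → [0,3); WM=-2
i=1 t=2 v=5: → [0,5); WM=0
i=2 t=8 v=3: → [8,11); WM=6
i=3 t=13 v=4: → [13,16); WM=11
i=4 t=2 v=1: DROP (t<11-2); WM=11
i=5 t=13 v=7: → [13,16); WM=11
i=6 t=14 v=8: → [13,17); WM=12
i=7 t=5 v=8: DROP (t<12-2); WM=12

[0,5)=2 [8,11)=1 [13,17)=3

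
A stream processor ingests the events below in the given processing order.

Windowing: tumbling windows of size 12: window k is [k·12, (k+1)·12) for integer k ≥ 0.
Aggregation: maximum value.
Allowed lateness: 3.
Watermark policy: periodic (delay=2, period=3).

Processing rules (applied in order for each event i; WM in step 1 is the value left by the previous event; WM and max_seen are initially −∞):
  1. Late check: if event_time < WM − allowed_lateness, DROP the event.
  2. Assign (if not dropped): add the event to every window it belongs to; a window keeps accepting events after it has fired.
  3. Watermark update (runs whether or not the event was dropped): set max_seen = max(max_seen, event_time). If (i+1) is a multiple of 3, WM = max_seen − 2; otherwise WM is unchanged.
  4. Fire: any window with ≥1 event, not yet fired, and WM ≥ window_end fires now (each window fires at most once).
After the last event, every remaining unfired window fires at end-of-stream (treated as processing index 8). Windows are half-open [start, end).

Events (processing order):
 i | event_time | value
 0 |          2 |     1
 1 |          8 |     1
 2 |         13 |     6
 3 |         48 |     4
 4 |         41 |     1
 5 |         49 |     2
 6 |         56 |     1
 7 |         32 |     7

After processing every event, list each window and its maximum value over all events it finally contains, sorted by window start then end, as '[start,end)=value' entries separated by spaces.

i=0 t=2 v=1: → [0,12); WM=−∞
i=1 t=8 v=1: → [0,12); WM=−∞
i=2 t=13 v=6: → [12,24); WM=11
i=3 t=48 v=4: → [48,60); WM=11
i=4 t=41 v=1: → [36,48); WM=11
i=5 t=49 v=2: → [48,60); WM=47; [0,12) fires=1 [12,24) fires=6
i=6 t=56 v=1: → [48,60); WM=47
i=7 t=32 v=7: DROP (t<47-3); WM=47

[0,12)=1 [12,24)=6 [36,48)=1 [48,60)=4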